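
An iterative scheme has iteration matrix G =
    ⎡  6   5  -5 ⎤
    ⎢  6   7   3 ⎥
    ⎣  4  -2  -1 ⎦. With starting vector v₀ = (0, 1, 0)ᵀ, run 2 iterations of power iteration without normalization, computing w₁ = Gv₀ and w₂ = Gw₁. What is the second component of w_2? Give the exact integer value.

w1 = Gv₀ = (5, 7, -2)
w2 = Gw1 = (75, 73, 8)
The requested component of w2 is 73.

73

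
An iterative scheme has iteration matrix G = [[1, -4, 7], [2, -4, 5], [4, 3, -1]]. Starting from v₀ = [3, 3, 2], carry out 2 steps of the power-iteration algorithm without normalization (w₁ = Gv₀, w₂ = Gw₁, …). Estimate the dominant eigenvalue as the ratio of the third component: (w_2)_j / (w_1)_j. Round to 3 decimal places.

w1 = Gv₀ = (1·3 + (-4)·3 + 7·2; 2·3 + (-4)·3 + 5·2; 4·3 + 3·3 + (-1)·2) = (5, 4, 19)
w2 = Gw1 = (1·5 + (-4)·4 + 7·19; 2·5 + (-4)·4 + 5·19; 4·5 + 3·4 + (-1)·19) = (122, 89, 13)
Ratio at component: 13 / 19 = 0.684

0.684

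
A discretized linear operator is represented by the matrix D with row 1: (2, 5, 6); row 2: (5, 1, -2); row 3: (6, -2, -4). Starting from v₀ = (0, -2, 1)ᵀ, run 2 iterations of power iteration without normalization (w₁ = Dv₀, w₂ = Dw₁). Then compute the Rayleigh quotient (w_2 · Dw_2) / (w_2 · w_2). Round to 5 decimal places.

7.22772

w1 = Dv₀ = (2·0 + 5·(-2) + 6·1; 5·0 + 1·(-2) + (-2)·1; 6·0 + (-2)·(-2) + (-4)·1) = (-4, -4, 0)
w2 = Dw1 = (2·(-4) + 5·(-4) + 6·0; 5·(-4) + 1·(-4) + (-2)·0; 6·(-4) + (-2)·(-4) + (-4)·0) = (-28, -24, -16)
Dw2 = (-272, -132, -56)
w2·Dw2 = (-28)·(-272) + (-24)·(-132) + (-16)·(-56) = 11680; w2·w2 = (-28)·(-28) + (-24)·(-24) + (-16)·(-16) = 1616
λ ≈ 11680/1616 = 7.22772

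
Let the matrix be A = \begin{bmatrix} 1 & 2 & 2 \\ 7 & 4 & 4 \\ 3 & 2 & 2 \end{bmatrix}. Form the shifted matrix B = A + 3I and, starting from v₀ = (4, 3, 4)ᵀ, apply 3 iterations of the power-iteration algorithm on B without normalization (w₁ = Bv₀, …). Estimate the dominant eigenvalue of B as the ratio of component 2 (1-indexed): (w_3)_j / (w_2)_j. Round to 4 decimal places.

B = A + 3I has rows (4, 2, 2); (7, 7, 4); (3, 2, 5)
w1 = Bv₀ = (4·4 + 2·3 + 2·4; 7·4 + 7·3 + 4·4; 3·4 + 2·3 + 5·4) = (30, 65, 38)
w2 = Bw1 = (4·30 + 2·65 + 2·38; 7·30 + 7·65 + 4·38; 3·30 + 2·65 + 5·38) = (326, 817, 410)
w3 = Bw2 = (3758, 9641, 4662)
Ratio: 9641/817 = 11.8005

11.8005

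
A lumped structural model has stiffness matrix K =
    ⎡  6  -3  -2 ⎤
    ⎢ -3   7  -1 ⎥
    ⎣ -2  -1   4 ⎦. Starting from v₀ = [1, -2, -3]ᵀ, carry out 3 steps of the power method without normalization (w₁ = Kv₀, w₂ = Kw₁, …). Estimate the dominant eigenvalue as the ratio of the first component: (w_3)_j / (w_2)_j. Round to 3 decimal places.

λ ≈ 9.218

w1 = Kv₀ = (6·1 + (-3)·(-2) + (-2)·(-3); (-3)·1 + 7·(-2) + (-1)·(-3); (-2)·1 + (-1)·(-2) + 4·(-3)) = (18, -14, -12)
w2 = Kw1 = (6·18 + (-3)·(-14) + (-2)·(-12); (-3)·18 + 7·(-14) + (-1)·(-12); (-2)·18 + (-1)·(-14) + 4·(-12)) = (174, -140, -70)
w3 = Kw2 = (1604, -1432, -488)
Ratio at component: 1604 / 174 = 9.218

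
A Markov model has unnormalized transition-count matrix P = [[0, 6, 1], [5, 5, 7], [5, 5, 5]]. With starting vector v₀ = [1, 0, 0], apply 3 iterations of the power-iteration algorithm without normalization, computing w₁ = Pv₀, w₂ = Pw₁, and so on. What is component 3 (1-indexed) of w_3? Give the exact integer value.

725

w1 = Pv₀ = (0, 5, 5)
w2 = Pw1 = (35, 60, 50)
w3 = Pw2 = (410, 825, 725)
The requested component of w3 is 725.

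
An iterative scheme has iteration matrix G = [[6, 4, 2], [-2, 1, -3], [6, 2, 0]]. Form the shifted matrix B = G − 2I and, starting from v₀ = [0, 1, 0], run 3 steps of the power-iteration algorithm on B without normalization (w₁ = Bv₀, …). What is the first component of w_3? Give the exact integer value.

48

B = G − 2I has rows (4, 4, 2); (-2, -1, -3); (6, 2, -2)
w1 = Bv₀ = (4, -1, 2)
w2 = Bw1 = (16, -13, 18)
w3 = Bw2 = (48, -73, 34)
Requested component of w3: 48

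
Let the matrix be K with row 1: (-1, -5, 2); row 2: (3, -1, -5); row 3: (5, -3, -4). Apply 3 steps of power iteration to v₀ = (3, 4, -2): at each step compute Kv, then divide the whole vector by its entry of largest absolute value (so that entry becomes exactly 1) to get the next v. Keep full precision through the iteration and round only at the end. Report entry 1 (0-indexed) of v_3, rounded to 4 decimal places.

0.9787

Kv0 = (-27.00000, 15.00000, 11.00000); divide by -27.00000 → v1 = (1.00000, -0.55556, -0.40741)
Kv1 = (0.96296, 5.59259, 8.29630); divide by 8.29630 → v2 = (0.11607, 0.67411, 1.00000)
Kv2 = (-1.48661, -5.32589, -5.44196); divide by -5.44196 → v3 = (0.27317, 0.97867, 1.00000)
Requested entry of v3: 1193/1219 = 0.9787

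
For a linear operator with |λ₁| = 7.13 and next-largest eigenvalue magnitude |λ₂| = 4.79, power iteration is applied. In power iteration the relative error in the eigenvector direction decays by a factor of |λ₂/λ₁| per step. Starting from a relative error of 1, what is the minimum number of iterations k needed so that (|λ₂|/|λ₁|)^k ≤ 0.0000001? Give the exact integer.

41

|λ₂/λ₁| = 4.79/7.13 = 0.67181
Need k ≥ ln(0.0000001) / ln(0.67181) = -16.1181 / -0.3978 ≈ 40.520
Smallest integer k satisfying the bound: 41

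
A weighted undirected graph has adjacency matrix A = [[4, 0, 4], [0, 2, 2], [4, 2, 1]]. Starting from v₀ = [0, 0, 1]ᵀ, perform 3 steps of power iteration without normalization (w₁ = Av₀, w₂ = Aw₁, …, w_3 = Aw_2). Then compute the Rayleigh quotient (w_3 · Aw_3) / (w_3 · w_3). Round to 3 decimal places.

7.018

w1 = Av₀ = (4·0 + 0·0 + 4·1; 0·0 + 2·0 + 2·1; 4·0 + 2·0 + 1·1) = (4, 2, 1)
w2 = Aw1 = (4·4 + 0·2 + 4·1; 0·4 + 2·2 + 2·1; 4·4 + 2·2 + 1·1) = (20, 6, 21)
w3 = Aw2 = (164, 54, 113)
Aw3 = (1108, 334, 877)
w3·Aw3 = 164·1108 + 54·334 + 113·877 = 298849; w3·w3 = 164·164 + 54·54 + 113·113 = 42581
λ ≈ 298849/42581 = 7.018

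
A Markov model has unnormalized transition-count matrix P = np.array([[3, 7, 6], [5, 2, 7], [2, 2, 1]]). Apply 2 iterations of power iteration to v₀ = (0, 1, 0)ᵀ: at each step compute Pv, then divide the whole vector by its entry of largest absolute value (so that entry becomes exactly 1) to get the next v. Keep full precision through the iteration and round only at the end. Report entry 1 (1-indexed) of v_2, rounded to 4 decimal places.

Pv0 = (7.00000, 2.00000, 2.00000); divide by 7.00000 → v1 = (1.00000, 0.28571, 0.28571)
Pv1 = (6.71429, 7.57143, 2.85714); divide by 7.57143 → v2 = (0.88679, 1.00000, 0.37736)
Requested entry of v2: 47/53 = 0.8868

0.8868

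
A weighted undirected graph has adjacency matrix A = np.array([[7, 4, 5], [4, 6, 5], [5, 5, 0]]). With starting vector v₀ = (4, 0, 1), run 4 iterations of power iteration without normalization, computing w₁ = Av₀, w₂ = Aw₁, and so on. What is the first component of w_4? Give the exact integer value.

79766

w1 = Av₀ = (7·4 + 4·0 + 5·1; 4·4 + 6·0 + 5·1; 5·4 + 5·0 + 0·1) = (33, 21, 20)
w2 = Aw1 = (7·33 + 4·21 + 5·20; 4·33 + 6·21 + 5·20; 5·33 + 5·21 + 0·20) = (415, 358, 270)
w3 = Aw2 = (5687, 5158, 3865)
w4 = Aw3 = (79766, 73021, 54225)
The requested component of w4 is 79766.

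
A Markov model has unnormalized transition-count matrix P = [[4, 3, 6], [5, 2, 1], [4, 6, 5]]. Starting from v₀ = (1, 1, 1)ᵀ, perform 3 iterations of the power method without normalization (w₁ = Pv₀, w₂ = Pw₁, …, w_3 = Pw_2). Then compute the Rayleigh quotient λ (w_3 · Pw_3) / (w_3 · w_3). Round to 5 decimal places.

12.15436

w1 = Pv₀ = (4·1 + 3·1 + 6·1; 5·1 + 2·1 + 1·1; 4·1 + 6·1 + 5·1) = (13, 8, 15)
w2 = Pw1 = (4·13 + 3·8 + 6·15; 5·13 + 2·8 + 1·15; 4·13 + 6·8 + 5·15) = (166, 96, 175)
w3 = Pw2 = (2002, 1197, 2115)
Pw3 = (24289, 14519, 25765)
w3·Pw3 = 2002·24289 + 1197·14519 + 2115·25765 = 120498796; w3·w3 = 2002·2002 + 1197·1197 + 2115·2115 = 9914038
λ ≈ 120498796/9914038 = 12.15436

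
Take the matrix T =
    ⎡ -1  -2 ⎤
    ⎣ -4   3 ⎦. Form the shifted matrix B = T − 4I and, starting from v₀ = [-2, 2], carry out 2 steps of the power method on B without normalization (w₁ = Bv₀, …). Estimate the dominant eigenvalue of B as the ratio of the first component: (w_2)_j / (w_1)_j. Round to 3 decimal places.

B = T − 4I has rows (-5, -2); (-4, -1)
w1 = Bv₀ = (6, 6)
w2 = Bw1 = (-42, -30)
Ratio: -42/6 = -7.000

-7.000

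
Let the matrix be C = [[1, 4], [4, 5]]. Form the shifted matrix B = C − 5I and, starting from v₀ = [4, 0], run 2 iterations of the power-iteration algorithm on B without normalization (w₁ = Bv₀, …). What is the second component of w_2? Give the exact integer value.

-64

B = C − 5I has rows (-4, 4); (4, 0)
w1 = Bv₀ = (-16, 16)
w2 = Bw1 = (128, -64)
Requested component of w2: -64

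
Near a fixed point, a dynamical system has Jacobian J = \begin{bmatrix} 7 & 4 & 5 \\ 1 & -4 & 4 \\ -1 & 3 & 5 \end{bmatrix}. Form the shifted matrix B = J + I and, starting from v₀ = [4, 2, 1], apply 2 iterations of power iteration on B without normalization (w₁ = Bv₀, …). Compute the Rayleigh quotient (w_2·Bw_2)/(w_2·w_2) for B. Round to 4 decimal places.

B = J + I has rows (8, 4, 5); (1, -3, 4); (-1, 3, 6)
w1 = Bv₀ = (8·4 + 4·2 + 5·1; 1·4 + (-3)·2 + 4·1; (-1)·4 + 3·2 + 6·1) = (45, 2, 8)
w2 = Bw1 = (8·45 + 4·2 + 5·8; 1·45 + (-3)·2 + 4·8; (-1)·45 + 3·2 + 6·8) = (408, 71, 9)
Bw2 = (3593, 231, -141)
w2·Bw2 = 1481076; w2·w2 = 171586; μ ≈ 1481076/171586 = 8.6317

8.6317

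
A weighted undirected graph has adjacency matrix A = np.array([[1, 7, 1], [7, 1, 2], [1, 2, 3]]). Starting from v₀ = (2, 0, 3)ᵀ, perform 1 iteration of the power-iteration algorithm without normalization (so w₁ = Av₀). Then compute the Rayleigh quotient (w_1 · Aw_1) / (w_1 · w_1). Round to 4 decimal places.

5.8205

w1 = Av₀ = (1·2 + 7·0 + 1·3; 7·2 + 1·0 + 2·3; 1·2 + 2·0 + 3·3) = (5, 20, 11)
Aw1 = (156, 77, 78)
w1·Aw1 = 5·156 + 20·77 + 11·78 = 3178; w1·w1 = 5·5 + 20·20 + 11·11 = 546
λ ≈ 3178/546 = 5.8205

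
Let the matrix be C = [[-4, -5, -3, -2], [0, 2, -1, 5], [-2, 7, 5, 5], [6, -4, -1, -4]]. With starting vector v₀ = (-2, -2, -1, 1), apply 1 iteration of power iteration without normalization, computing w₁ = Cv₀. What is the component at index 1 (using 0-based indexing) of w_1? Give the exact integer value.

w1 = Cv₀ = ((-4)·(-2) + (-5)·(-2) + (-3)·(-1) + (-2)·1; 0·(-2) + 2·(-2) + (-1)·(-1) + 5·1; (-2)·(-2) + 7·(-2) + 5·(-1) + 5·1; 6·(-2) + (-4)·(-2) + (-1)·(-1) + (-4)·1) = (19, 2, -10, -7)
The requested component of w1 is 2.

2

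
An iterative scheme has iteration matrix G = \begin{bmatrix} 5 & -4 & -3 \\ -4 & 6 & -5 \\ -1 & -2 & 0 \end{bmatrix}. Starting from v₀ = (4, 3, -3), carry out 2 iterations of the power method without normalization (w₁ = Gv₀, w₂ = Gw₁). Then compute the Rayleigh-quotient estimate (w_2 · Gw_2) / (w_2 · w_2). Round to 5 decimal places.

w1 = Gv₀ = (5·4 + (-4)·3 + (-3)·(-3); (-4)·4 + 6·3 + (-5)·(-3); (-1)·4 + (-2)·3 + 0·(-3)) = (17, 17, -10)
w2 = Gw1 = (5·17 + (-4)·17 + (-3)·(-10); (-4)·17 + 6·17 + (-5)·(-10); (-1)·17 + (-2)·17 + 0·(-10)) = (47, 84, -51)
Gw2 = (52, 571, -215)
w2·Gw2 = 47·52 + 84·571 + (-51)·(-215) = 61373; w2·w2 = 47·47 + 84·84 + (-51)·(-51) = 11866
λ ≈ 61373/11866 = 5.17217

λ ≈ 5.17217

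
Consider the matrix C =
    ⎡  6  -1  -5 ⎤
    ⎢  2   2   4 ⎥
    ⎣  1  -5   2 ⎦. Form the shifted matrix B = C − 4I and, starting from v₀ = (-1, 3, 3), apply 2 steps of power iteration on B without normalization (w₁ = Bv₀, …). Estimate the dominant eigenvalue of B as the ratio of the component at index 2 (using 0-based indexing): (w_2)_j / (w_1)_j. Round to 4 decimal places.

μ ≈ -0.1818

B = C − 4I has rows (2, -1, -5); (2, -2, 4); (1, -5, -2)
w1 = Bv₀ = (2·(-1) + (-1)·3 + (-5)·3; 2·(-1) + (-2)·3 + 4·3; 1·(-1) + (-5)·3 + (-2)·3) = (-20, 4, -22)
w2 = Bw1 = (2·(-20) + (-1)·4 + (-5)·(-22); 2·(-20) + (-2)·4 + 4·(-22); 1·(-20) + (-5)·4 + (-2)·(-22)) = (66, -136, 4)
Ratio: 4/-22 = -0.1818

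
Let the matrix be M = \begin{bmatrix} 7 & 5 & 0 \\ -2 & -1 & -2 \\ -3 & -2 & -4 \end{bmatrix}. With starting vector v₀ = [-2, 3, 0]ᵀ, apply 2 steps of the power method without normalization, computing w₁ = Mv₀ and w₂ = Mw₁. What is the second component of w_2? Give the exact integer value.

-3

w1 = Mv₀ = (1, 1, 0)
w2 = Mw1 = (12, -3, -5)
The requested component of w2 is -3.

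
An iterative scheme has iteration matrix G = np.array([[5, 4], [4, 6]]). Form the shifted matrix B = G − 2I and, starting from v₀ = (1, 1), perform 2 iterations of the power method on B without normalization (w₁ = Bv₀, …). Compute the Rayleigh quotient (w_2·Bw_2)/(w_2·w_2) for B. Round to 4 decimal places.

B = G − 2I has rows (3, 4); (4, 4)
w1 = Bv₀ = (7, 8)
w2 = Bw1 = (53, 60)
Bw2 = (399, 452)
w2·Bw2 = 48267; w2·w2 = 6409; μ ≈ 48267/6409 = 7.5311

7.5311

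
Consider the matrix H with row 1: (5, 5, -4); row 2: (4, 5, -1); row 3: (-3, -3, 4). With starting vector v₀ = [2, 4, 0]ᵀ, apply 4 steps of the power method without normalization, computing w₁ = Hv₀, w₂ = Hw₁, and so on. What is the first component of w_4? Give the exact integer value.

w1 = Hv₀ = (30, 28, -18)
w2 = Hw1 = (362, 278, -246)
w3 = Hw2 = (4184, 3084, -2904)
w4 = Hw3 = (47956, 35060, -33420)
The requested component of w4 is 47956.

47956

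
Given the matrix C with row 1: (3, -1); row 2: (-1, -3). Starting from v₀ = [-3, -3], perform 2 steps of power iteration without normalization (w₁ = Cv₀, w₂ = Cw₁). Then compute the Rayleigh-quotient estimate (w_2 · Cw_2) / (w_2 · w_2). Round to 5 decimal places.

w1 = Cv₀ = (3·(-3) + (-1)·(-3); (-1)·(-3) + (-3)·(-3)) = (-6, 12)
w2 = Cw1 = (3·(-6) + (-1)·12; (-1)·(-6) + (-3)·12) = (-30, -30)
Cw2 = (-60, 120)
w2·Cw2 = (-30)·(-60) + (-30)·120 = -1800; w2·w2 = (-30)·(-30) + (-30)·(-30) = 1800
λ ≈ -1800/1800 = -1.00000

λ ≈ -1.00000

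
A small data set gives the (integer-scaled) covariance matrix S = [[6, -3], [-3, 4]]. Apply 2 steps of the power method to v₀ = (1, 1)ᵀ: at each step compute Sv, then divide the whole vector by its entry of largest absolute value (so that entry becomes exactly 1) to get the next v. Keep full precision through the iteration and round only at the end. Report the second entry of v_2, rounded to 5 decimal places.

Sv0 = (3.000000, 1.000000); divide by 3.000000 → v1 = (1.000000, 0.333333)
Sv1 = (5.000000, -1.666667); divide by 5.000000 → v2 = (1.000000, -0.333333)
Requested entry of v2: -5/15 = -0.33333

-0.33333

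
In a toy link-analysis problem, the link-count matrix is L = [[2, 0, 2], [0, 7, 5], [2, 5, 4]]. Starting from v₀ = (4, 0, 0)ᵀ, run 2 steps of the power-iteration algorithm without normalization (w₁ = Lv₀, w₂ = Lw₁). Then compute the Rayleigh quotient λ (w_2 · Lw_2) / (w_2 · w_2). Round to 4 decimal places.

w1 = Lv₀ = (2·4 + 0·0 + 2·0; 0·4 + 7·0 + 5·0; 2·4 + 5·0 + 4·0) = (8, 0, 8)
w2 = Lw1 = (2·8 + 0·0 + 2·8; 0·8 + 7·0 + 5·8; 2·8 + 5·0 + 4·8) = (32, 40, 48)
Lw2 = (160, 520, 456)
w2·Lw2 = 32·160 + 40·520 + 48·456 = 47808; w2·w2 = 32·32 + 40·40 + 48·48 = 4928
λ ≈ 47808/4928 = 9.7013

9.7013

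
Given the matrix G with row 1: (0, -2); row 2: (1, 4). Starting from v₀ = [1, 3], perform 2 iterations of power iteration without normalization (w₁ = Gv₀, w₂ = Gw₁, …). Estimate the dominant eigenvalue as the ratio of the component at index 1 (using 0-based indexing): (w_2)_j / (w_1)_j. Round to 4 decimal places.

λ ≈ 3.5385

w1 = Gv₀ = (0·1 + (-2)·3; 1·1 + 4·3) = (-6, 13)
w2 = Gw1 = (0·(-6) + (-2)·13; 1·(-6) + 4·13) = (-26, 46)
Ratio at component: 46 / 13 = 3.5385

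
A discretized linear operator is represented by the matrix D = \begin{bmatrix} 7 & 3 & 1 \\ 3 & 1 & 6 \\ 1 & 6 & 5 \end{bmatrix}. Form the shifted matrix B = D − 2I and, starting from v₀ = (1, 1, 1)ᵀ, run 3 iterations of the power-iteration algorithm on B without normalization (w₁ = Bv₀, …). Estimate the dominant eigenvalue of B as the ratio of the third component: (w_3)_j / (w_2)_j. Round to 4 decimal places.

B = D − 2I has rows (5, 3, 1); (3, -1, 6); (1, 6, 3)
w1 = Bv₀ = (5·1 + 3·1 + 1·1; 3·1 + (-1)·1 + 6·1; 1·1 + 6·1 + 3·1) = (9, 8, 10)
w2 = Bw1 = (5·9 + 3·8 + 1·10; 3·9 + (-1)·8 + 6·10; 1·9 + 6·8 + 3·10) = (79, 79, 87)
w3 = Bw2 = (719, 680, 814)
Ratio: 814/87 = 9.3563

μ ≈ 9.3563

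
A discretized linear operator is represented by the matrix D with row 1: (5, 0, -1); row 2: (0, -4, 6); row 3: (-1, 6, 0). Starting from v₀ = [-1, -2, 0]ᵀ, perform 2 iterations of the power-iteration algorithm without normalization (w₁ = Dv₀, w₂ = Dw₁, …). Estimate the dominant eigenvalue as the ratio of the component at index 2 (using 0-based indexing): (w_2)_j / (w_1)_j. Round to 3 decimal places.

w1 = Dv₀ = (-5, 8, -11)
w2 = Dw1 = (-14, -98, 53)
Ratio at component: 53 / -11 = -4.818

-4.818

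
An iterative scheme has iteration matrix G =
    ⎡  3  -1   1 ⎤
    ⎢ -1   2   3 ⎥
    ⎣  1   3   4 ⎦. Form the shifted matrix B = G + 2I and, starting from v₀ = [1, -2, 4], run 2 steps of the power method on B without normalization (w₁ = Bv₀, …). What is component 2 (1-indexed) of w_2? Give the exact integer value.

B = G + 2I has rows (5, -1, 1); (-1, 4, 3); (1, 3, 6)
w1 = Bv₀ = (11, 3, 19)
w2 = Bw1 = (71, 58, 134)
Requested component of w2: 58

58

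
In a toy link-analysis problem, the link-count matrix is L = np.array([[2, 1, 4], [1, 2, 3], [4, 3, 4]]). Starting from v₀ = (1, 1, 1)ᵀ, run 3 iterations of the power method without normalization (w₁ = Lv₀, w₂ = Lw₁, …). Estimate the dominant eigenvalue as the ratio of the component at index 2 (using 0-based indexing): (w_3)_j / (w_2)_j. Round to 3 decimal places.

8.578

w1 = Lv₀ = (2·1 + 1·1 + 4·1; 1·1 + 2·1 + 3·1; 4·1 + 3·1 + 4·1) = (7, 6, 11)
w2 = Lw1 = (2·7 + 1·6 + 4·11; 1·7 + 2·6 + 3·11; 4·7 + 3·6 + 4·11) = (64, 52, 90)
w3 = Lw2 = (540, 438, 772)
Ratio at component: 772 / 90 = 8.578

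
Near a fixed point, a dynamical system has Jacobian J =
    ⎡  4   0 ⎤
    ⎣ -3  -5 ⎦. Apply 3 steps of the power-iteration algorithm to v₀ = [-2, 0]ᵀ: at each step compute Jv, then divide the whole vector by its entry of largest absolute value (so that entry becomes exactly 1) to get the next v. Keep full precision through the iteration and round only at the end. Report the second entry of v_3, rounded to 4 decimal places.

-0.9844

Jv0 = (-8.00000, 6.00000); divide by -8.00000 → v1 = (1.00000, -0.75000)
Jv1 = (4.00000, 0.75000); divide by 4.00000 → v2 = (1.00000, 0.18750)
Jv2 = (4.00000, -3.93750); divide by 4.00000 → v3 = (1.00000, -0.98438)
Requested entry of v3: 126/-128 = -0.9844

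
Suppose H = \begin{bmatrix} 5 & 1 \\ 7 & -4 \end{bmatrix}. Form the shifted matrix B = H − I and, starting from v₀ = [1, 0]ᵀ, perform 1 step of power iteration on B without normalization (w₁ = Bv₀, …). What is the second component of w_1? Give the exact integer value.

7

B = H − I has rows (4, 1); (7, -5)
w1 = Bv₀ = (4·1 + 1·0; 7·1 + (-5)·0) = (4, 7)
Requested component of w1: 7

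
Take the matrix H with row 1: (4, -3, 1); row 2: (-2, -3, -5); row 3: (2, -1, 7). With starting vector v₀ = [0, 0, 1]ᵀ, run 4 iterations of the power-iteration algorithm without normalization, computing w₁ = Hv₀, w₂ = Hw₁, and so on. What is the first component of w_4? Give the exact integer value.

w1 = Hv₀ = (4·0 + (-3)·0 + 1·1; (-2)·0 + (-3)·0 + (-5)·1; 2·0 + (-1)·0 + 7·1) = (1, -5, 7)
w2 = Hw1 = (4·1 + (-3)·(-5) + 1·7; (-2)·1 + (-3)·(-5) + (-5)·7; 2·1 + (-1)·(-5) + 7·7) = (26, -22, 56)
w3 = Hw2 = (226, -266, 466)
w4 = Hw3 = (2168, -1984, 3980)
The requested component of w4 is 2168.

2168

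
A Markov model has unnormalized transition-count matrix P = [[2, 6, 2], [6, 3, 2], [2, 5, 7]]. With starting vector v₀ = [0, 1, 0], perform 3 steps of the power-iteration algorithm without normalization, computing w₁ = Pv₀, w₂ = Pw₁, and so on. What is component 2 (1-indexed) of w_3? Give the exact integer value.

529

w1 = Pv₀ = (2·0 + 6·1 + 2·0; 6·0 + 3·1 + 2·0; 2·0 + 5·1 + 7·0) = (6, 3, 5)
w2 = Pw1 = (2·6 + 6·3 + 2·5; 6·6 + 3·3 + 2·5; 2·6 + 5·3 + 7·5) = (40, 55, 62)
w3 = Pw2 = (534, 529, 789)
The requested component of w3 is 529.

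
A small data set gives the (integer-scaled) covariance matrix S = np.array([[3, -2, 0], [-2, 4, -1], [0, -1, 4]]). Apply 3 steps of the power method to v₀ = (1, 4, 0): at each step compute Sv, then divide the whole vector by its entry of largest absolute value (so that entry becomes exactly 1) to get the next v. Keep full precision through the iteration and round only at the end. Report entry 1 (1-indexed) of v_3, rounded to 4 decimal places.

-0.6793

Sv0 = (-5.00000, 14.00000, -4.00000); divide by 14.00000 → v1 = (-0.35714, 1.00000, -0.28571)
Sv1 = (-3.07143, 5.00000, -2.14286); divide by 5.00000 → v2 = (-0.61429, 1.00000, -0.42857)
Sv2 = (-3.84286, 5.65714, -2.71429); divide by 5.65714 → v3 = (-0.67929, 1.00000, -0.47980)
Requested entry of v3: -269/396 = -0.6793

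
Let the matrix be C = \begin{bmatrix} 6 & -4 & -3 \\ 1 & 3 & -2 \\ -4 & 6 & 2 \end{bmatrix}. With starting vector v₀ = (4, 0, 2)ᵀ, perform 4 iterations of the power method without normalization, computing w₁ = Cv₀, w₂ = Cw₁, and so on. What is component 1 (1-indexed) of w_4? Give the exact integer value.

w1 = Cv₀ = (6·4 + (-4)·0 + (-3)·2; 1·4 + 3·0 + (-2)·2; (-4)·4 + 6·0 + 2·2) = (18, 0, -12)
w2 = Cw1 = (6·18 + (-4)·0 + (-3)·(-12); 1·18 + 3·0 + (-2)·(-12); (-4)·18 + 6·0 + 2·(-12)) = (144, 42, -96)
w3 = Cw2 = (984, 462, -516)
w4 = Cw3 = (5604, 3402, -2196)
The requested component of w4 is 5604.

5604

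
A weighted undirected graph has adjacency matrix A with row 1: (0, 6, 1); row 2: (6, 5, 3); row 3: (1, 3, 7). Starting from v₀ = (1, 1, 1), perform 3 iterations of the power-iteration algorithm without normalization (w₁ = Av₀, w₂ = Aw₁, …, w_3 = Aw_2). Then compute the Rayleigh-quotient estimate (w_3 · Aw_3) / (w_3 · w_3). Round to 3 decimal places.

λ ≈ 11.225

w1 = Av₀ = (7, 14, 11)
w2 = Aw1 = (95, 145, 126)
w3 = Aw2 = (996, 1673, 1412)
Aw3 = (11450, 18577, 15899)
w3·Aw3 = 996·11450 + 1673·18577 + 1412·15899 = 64932909; w3·w3 = 996·996 + 1673·1673 + 1412·1412 = 5784689
λ ≈ 64932909/5784689 = 11.225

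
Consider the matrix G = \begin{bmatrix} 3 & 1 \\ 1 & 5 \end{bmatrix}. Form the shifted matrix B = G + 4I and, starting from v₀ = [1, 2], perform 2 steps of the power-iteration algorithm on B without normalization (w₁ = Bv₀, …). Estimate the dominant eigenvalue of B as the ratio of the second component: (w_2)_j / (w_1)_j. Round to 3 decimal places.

9.474

B = G + 4I has rows (7, 1); (1, 9)
w1 = Bv₀ = (9, 19)
w2 = Bw1 = (82, 180)
Ratio: 180/19 = 9.474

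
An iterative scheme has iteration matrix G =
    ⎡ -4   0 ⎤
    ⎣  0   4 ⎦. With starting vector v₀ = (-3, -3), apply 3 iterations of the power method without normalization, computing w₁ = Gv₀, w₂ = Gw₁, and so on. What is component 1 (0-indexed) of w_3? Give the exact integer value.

-192

w1 = Gv₀ = ((-4)·(-3) + 0·(-3); 0·(-3) + 4·(-3)) = (12, -12)
w2 = Gw1 = ((-4)·12 + 0·(-12); 0·12 + 4·(-12)) = (-48, -48)
w3 = Gw2 = (192, -192)
The requested component of w3 is -192.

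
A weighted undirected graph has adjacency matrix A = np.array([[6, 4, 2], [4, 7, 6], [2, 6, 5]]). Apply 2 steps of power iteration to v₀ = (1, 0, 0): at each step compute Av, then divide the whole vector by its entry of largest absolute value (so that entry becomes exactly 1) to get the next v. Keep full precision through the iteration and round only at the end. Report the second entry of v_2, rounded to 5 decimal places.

1.00000

Av0 = (6.000000, 4.000000, 2.000000); divide by 6.000000 → v1 = (1.000000, 0.666667, 0.333333)
Av1 = (9.333333, 10.666667, 7.666667); divide by 10.666667 → v2 = (0.875000, 1.000000, 0.718750)
Requested entry of v2: 64/64 = 1.00000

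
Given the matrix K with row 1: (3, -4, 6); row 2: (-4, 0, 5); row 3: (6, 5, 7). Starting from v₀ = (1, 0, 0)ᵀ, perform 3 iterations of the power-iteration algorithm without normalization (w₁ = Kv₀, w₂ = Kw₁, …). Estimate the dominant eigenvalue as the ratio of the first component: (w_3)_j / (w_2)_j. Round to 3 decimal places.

λ ≈ 5.754

w1 = Kv₀ = (3·1 + (-4)·0 + 6·0; (-4)·1 + 0·0 + 5·0; 6·1 + 5·0 + 7·0) = (3, -4, 6)
w2 = Kw1 = (3·3 + (-4)·(-4) + 6·6; (-4)·3 + 0·(-4) + 5·6; 6·3 + 5·(-4) + 7·6) = (61, 18, 40)
w3 = Kw2 = (351, -44, 736)
Ratio at component: 351 / 61 = 5.754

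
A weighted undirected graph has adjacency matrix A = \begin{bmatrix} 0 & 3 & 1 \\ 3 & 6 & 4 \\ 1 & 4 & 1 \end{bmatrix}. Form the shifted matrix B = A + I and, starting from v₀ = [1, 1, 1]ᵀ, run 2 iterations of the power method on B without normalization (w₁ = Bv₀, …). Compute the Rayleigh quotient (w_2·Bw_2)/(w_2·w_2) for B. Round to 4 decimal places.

μ ≈ 10.2638

B = A + I has rows (1, 3, 1); (3, 7, 4); (1, 4, 2)
w1 = Bv₀ = (1·1 + 3·1 + 1·1; 3·1 + 7·1 + 4·1; 1·1 + 4·1 + 2·1) = (5, 14, 7)
w2 = Bw1 = (1·5 + 3·14 + 1·7; 3·5 + 7·14 + 4·7; 1·5 + 4·14 + 2·7) = (54, 141, 75)
Bw2 = (552, 1449, 768)
w2·Bw2 = 291717; w2·w2 = 28422; μ ≈ 291717/28422 = 10.2638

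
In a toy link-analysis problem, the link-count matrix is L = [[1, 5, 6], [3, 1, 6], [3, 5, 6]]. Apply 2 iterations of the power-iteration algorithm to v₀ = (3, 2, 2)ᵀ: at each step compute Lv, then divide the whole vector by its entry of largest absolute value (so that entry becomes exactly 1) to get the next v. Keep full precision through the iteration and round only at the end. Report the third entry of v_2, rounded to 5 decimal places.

1.00000

Lv0 = (25.000000, 23.000000, 31.000000); divide by 31.000000 → v1 = (0.806452, 0.741935, 1.000000)
Lv1 = (10.516129, 9.161290, 12.129032); divide by 12.129032 → v2 = (0.867021, 0.755319, 1.000000)
Requested entry of v2: 376/376 = 1.00000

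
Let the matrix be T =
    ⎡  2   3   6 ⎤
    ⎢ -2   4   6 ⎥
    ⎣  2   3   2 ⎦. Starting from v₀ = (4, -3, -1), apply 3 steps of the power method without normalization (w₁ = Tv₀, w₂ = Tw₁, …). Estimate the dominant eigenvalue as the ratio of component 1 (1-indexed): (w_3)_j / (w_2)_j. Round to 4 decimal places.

w1 = Tv₀ = (2·4 + 3·(-3) + 6·(-1); (-2)·4 + 4·(-3) + 6·(-1); 2·4 + 3·(-3) + 2·(-1)) = (-7, -26, -3)
w2 = Tw1 = (2·(-7) + 3·(-26) + 6·(-3); (-2)·(-7) + 4·(-26) + 6·(-3); 2·(-7) + 3·(-26) + 2·(-3)) = (-110, -108, -98)
w3 = Tw2 = (-1132, -800, -740)
Ratio at component: -1132 / -110 = 10.2909

λ ≈ 10.2909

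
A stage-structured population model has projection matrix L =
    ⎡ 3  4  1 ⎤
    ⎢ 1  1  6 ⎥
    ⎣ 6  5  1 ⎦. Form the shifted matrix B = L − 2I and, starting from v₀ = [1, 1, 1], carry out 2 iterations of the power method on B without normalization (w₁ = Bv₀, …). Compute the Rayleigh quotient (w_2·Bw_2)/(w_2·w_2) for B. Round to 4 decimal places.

B = L − 2I has rows (1, 4, 1); (1, -1, 6); (6, 5, -1)
w1 = Bv₀ = (1·1 + 4·1 + 1·1; 1·1 + (-1)·1 + 6·1; 6·1 + 5·1 + (-1)·1) = (6, 6, 10)
w2 = Bw1 = (1·6 + 4·6 + 1·10; 1·6 + (-1)·6 + 6·10; 6·6 + 5·6 + (-1)·10) = (40, 60, 56)
Bw2 = (336, 316, 484)
w2·Bw2 = 59504; w2·w2 = 8336; μ ≈ 59504/8336 = 7.1382

7.1382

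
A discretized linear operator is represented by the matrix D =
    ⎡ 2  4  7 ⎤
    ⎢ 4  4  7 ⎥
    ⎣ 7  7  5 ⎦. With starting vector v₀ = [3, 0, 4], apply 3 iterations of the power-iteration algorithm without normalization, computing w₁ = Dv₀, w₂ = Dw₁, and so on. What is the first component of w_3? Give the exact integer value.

8423

w1 = Dv₀ = (2·3 + 4·0 + 7·4; 4·3 + 4·0 + 7·4; 7·3 + 7·0 + 5·4) = (34, 40, 41)
w2 = Dw1 = (2·34 + 4·40 + 7·41; 4·34 + 4·40 + 7·41; 7·34 + 7·40 + 5·41) = (515, 583, 723)
w3 = Dw2 = (8423, 9453, 11301)
The requested component of w3 is 8423.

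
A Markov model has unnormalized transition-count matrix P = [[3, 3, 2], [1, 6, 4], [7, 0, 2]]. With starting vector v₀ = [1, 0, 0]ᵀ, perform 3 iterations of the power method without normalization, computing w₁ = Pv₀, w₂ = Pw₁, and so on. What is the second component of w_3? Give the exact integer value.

388

w1 = Pv₀ = (3, 1, 7)
w2 = Pw1 = (26, 37, 35)
w3 = Pw2 = (259, 388, 252)
The requested component of w3 is 388.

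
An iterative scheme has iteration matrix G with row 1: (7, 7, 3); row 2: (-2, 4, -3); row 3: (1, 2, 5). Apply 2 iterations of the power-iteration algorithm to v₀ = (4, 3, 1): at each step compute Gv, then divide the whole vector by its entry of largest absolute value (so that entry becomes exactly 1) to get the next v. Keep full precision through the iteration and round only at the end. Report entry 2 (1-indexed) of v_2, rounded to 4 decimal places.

Gv0 = (52.00000, 1.00000, 15.00000); divide by 52.00000 → v1 = (1.00000, 0.01923, 0.28846)
Gv1 = (8.00000, -2.78846, 2.48077); divide by 8.00000 → v2 = (1.00000, -0.34856, 0.31010)
Requested entry of v2: -145/416 = -0.3486

-0.3486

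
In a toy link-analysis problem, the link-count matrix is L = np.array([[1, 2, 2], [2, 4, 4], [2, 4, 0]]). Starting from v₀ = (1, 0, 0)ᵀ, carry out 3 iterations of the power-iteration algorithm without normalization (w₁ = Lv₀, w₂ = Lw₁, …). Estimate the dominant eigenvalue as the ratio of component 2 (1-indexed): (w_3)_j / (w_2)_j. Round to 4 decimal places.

λ ≈ 7.2222

w1 = Lv₀ = (1, 2, 2)
w2 = Lw1 = (9, 18, 10)
w3 = Lw2 = (65, 130, 90)
Ratio at component: 130 / 18 = 7.2222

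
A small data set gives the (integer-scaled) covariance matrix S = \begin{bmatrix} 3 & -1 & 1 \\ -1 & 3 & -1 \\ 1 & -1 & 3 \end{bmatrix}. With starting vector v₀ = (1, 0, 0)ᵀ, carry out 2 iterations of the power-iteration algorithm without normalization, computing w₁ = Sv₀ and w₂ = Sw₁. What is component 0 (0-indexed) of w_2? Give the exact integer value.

11

w1 = Sv₀ = (3·1 + (-1)·0 + 1·0; (-1)·1 + 3·0 + (-1)·0; 1·1 + (-1)·0 + 3·0) = (3, -1, 1)
w2 = Sw1 = (3·3 + (-1)·(-1) + 1·1; (-1)·3 + 3·(-1) + (-1)·1; 1·3 + (-1)·(-1) + 3·1) = (11, -7, 7)
The requested component of w2 is 11.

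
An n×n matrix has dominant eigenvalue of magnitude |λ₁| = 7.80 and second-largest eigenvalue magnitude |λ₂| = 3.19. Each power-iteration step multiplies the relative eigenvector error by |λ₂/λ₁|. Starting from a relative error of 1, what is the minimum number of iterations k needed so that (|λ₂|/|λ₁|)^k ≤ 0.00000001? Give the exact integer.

|λ₂/λ₁| = 3.19/7.80 = 0.40897
Need k ≥ ln(0.00000001) / ln(0.40897) = -18.4207 / -0.8941 ≈ 20.602
Smallest integer k satisfying the bound: 21

21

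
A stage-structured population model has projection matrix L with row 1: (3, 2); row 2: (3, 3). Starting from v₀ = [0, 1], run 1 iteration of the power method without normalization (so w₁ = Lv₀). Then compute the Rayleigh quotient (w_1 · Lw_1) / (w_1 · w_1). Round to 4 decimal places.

λ ≈ 5.3077

w1 = Lv₀ = (3·0 + 2·1; 3·0 + 3·1) = (2, 3)
Lw1 = (12, 15)
w1·Lw1 = 2·12 + 3·15 = 69; w1·w1 = 2·2 + 3·3 = 13
λ ≈ 69/13 = 5.3077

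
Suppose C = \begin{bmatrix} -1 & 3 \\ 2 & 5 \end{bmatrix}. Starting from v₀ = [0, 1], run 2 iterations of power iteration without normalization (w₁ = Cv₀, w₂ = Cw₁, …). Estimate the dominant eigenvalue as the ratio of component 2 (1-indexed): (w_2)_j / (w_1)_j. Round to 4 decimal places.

λ ≈ 6.2000

w1 = Cv₀ = ((-1)·0 + 3·1; 2·0 + 5·1) = (3, 5)
w2 = Cw1 = ((-1)·3 + 3·5; 2·3 + 5·5) = (12, 31)
Ratio at component: 31 / 5 = 6.2000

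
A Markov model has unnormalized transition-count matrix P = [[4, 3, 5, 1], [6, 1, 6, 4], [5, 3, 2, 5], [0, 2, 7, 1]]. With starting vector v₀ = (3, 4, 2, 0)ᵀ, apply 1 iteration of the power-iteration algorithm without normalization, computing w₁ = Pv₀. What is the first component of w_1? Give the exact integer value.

34

w1 = Pv₀ = (4·3 + 3·4 + 5·2 + 1·0; 6·3 + 1·4 + 6·2 + 4·0; 5·3 + 3·4 + 2·2 + 5·0; 0·3 + 2·4 + 7·2 + 1·0) = (34, 34, 31, 22)
The requested component of w1 is 34.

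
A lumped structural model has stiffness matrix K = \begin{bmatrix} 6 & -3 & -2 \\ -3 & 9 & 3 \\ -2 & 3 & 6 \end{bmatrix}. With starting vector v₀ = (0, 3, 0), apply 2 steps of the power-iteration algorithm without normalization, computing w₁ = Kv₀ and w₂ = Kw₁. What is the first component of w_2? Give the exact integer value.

-153

w1 = Kv₀ = (6·0 + (-3)·3 + (-2)·0; (-3)·0 + 9·3 + 3·0; (-2)·0 + 3·3 + 6·0) = (-9, 27, 9)
w2 = Kw1 = (6·(-9) + (-3)·27 + (-2)·9; (-3)·(-9) + 9·27 + 3·9; (-2)·(-9) + 3·27 + 6·9) = (-153, 297, 153)
The requested component of w2 is -153.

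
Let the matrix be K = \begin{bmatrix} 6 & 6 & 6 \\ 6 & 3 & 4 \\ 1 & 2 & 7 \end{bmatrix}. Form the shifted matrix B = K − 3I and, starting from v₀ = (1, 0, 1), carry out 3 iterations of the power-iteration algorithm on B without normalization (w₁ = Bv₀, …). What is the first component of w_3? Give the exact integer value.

B = K − 3I has rows (3, 6, 6); (6, 0, 4); (1, 2, 4)
w1 = Bv₀ = (3·1 + 6·0 + 6·1; 6·1 + 0·0 + 4·1; 1·1 + 2·0 + 4·1) = (9, 10, 5)
w2 = Bw1 = (3·9 + 6·10 + 6·5; 6·9 + 0·10 + 4·5; 1·9 + 2·10 + 4·5) = (117, 74, 49)
w3 = Bw2 = (1089, 898, 461)
Requested component of w3: 1089

1089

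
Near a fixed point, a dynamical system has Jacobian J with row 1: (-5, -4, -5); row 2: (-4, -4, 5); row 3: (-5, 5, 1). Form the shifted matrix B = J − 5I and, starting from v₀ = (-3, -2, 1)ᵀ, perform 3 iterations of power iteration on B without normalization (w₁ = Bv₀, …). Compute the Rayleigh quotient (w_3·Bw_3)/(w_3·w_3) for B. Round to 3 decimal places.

B = J − 5I has rows (-10, -4, -5); (-4, -9, 5); (-5, 5, -4)
w1 = Bv₀ = ((-10)·(-3) + (-4)·(-2) + (-5)·1; (-4)·(-3) + (-9)·(-2) + 5·1; (-5)·(-3) + 5·(-2) + (-4)·1) = (33, 35, 1)
w2 = Bw1 = ((-10)·33 + (-4)·35 + (-5)·1; (-4)·33 + (-9)·35 + 5·1; (-5)·33 + 5·35 + (-4)·1) = (-475, -442, 6)
w3 = Bw2 = (6488, 5908, 141)
Bw3 = (-89217, -78419, -3464)
w3·Bw3 = -1042627772; w3·w3 = 77018489; μ ≈ -1042627772/77018489 = -13.537

-13.537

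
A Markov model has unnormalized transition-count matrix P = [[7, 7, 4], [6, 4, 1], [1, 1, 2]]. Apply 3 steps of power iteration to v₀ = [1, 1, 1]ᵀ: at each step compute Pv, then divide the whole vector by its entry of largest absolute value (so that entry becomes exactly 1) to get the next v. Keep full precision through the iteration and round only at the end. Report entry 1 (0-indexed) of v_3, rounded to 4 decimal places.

Pv0 = (18.00000, 11.00000, 4.00000); divide by 18.00000 → v1 = (1.00000, 0.61111, 0.22222)
Pv1 = (12.16667, 8.66667, 2.05556); divide by 12.16667 → v2 = (1.00000, 0.71233, 0.16895)
Pv2 = (12.66210, 9.01826, 2.05023); divide by 12.66210 → v3 = (1.00000, 0.71223, 0.16192)
Requested entry of v3: 1975/2773 = 0.7122

0.7122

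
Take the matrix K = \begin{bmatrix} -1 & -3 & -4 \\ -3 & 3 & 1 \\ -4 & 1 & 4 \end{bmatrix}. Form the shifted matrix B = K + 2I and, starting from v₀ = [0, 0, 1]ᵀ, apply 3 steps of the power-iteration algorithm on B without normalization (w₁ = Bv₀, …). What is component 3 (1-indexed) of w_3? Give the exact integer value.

465

B = K + 2I has rows (1, -3, -4); (-3, 5, 1); (-4, 1, 6)
w1 = Bv₀ = (1·0 + (-3)·0 + (-4)·1; (-3)·0 + 5·0 + 1·1; (-4)·0 + 1·0 + 6·1) = (-4, 1, 6)
w2 = Bw1 = (1·(-4) + (-3)·1 + (-4)·6; (-3)·(-4) + 5·1 + 1·6; (-4)·(-4) + 1·1 + 6·6) = (-31, 23, 53)
w3 = Bw2 = (-312, 261, 465)
Requested component of w3: 465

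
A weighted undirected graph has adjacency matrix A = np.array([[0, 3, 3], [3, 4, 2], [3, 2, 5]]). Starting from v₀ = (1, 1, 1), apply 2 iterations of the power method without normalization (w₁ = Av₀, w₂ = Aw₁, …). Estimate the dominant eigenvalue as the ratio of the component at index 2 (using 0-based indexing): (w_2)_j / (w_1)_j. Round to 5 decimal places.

w1 = Av₀ = (6, 9, 10)
w2 = Aw1 = (57, 74, 86)
Ratio at component: 86 / 10 = 8.60000

λ ≈ 8.60000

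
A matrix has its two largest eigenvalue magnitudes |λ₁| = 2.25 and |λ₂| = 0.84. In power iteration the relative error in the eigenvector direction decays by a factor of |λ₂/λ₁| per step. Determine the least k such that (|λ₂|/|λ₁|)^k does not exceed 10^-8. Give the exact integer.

19

|λ₂/λ₁| = 0.84/2.25 = 0.37333
Need k ≥ ln(10^-8) / ln(0.37333) = -18.4207 / -0.9853 ≈ 18.696
Smallest integer k satisfying the bound: 19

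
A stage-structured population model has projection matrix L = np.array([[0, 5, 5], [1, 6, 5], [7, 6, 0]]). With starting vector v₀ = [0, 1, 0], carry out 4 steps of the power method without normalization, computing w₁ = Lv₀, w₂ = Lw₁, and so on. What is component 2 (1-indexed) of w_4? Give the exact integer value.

9986

w1 = Lv₀ = (5, 6, 6)
w2 = Lw1 = (60, 71, 71)
w3 = Lw2 = (710, 841, 846)
w4 = Lw3 = (8435, 9986, 10016)
The requested component of w4 is 9986.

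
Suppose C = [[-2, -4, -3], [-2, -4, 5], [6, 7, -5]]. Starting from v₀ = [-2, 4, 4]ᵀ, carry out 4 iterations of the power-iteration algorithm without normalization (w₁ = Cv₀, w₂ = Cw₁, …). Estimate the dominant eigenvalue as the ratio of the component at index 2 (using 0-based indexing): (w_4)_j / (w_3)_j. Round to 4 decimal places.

λ ≈ -8.4917

w1 = Cv₀ = (-24, 8, -4)
w2 = Cw1 = (28, -4, -68)
w3 = Cw2 = (164, -380, 480)
w4 = Cw3 = (-248, 3592, -4076)
Ratio at component: -4076 / 480 = -8.4917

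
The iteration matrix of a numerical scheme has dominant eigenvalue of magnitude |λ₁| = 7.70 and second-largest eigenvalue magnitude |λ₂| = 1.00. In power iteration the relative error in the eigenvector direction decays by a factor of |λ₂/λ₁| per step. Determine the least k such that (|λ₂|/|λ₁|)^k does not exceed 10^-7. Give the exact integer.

|λ₂/λ₁| = 1.00/7.70 = 0.12987
Need k ≥ ln(10^-7) / ln(0.12987) = -16.1181 / -2.0412 ≈ 7.896
Smallest integer k satisfying the bound: 8

8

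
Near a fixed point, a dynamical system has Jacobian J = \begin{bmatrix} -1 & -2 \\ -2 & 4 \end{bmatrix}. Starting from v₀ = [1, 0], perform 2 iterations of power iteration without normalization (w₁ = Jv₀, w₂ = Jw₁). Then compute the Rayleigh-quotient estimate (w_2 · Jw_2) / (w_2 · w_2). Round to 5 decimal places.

λ ≈ 3.91803

w1 = Jv₀ = (-1, -2)
w2 = Jw1 = (5, -6)
Jw2 = (7, -34)
w2·Jw2 = 5·7 + (-6)·(-34) = 239; w2·w2 = 5·5 + (-6)·(-6) = 61
λ ≈ 239/61 = 3.91803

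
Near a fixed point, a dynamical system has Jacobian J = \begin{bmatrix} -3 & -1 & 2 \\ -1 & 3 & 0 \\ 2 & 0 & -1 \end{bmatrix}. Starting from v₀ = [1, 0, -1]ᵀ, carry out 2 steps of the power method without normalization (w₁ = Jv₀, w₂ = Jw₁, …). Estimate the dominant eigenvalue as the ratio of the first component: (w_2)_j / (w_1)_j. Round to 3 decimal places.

w1 = Jv₀ = ((-3)·1 + (-1)·0 + 2·(-1); (-1)·1 + 3·0 + 0·(-1); 2·1 + 0·0 + (-1)·(-1)) = (-5, -1, 3)
w2 = Jw1 = ((-3)·(-5) + (-1)·(-1) + 2·3; (-1)·(-5) + 3·(-1) + 0·3; 2·(-5) + 0·(-1) + (-1)·3) = (22, 2, -13)
Ratio at component: 22 / -5 = -4.400

-4.400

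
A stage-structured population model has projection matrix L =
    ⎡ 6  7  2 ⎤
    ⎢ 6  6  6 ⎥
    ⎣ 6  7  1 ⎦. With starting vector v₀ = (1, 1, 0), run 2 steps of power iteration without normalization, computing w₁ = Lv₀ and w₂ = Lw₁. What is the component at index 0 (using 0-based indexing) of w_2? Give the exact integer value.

w1 = Lv₀ = (6·1 + 7·1 + 2·0; 6·1 + 6·1 + 6·0; 6·1 + 7·1 + 1·0) = (13, 12, 13)
w2 = Lw1 = (6·13 + 7·12 + 2·13; 6·13 + 6·12 + 6·13; 6·13 + 7·12 + 1·13) = (188, 228, 175)
The requested component of w2 is 188.

188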